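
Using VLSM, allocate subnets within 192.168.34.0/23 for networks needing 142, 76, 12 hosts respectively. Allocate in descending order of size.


142 hosts -> /24 (254 usable): 192.168.34.0/24
76 hosts -> /25 (126 usable): 192.168.35.0/25
12 hosts -> /28 (14 usable): 192.168.35.128/28
Allocation: 192.168.34.0/24 (142 hosts, 254 usable); 192.168.35.0/25 (76 hosts, 126 usable); 192.168.35.128/28 (12 hosts, 14 usable)


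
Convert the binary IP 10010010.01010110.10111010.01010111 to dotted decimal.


10010010 = 146
01010110 = 86
10111010 = 186
01010111 = 87
IP: 146.86.186.87


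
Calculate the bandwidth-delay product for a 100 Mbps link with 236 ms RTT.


BDP = bandwidth * RTT
= 100 Mbps * 236 ms
= 100 * 1e6 * 236 / 1000 bits
= 23600000 bits
= 2950000 bytes
= 2880.8594 KB
BDP = 23600000 bits (2950000 bytes)


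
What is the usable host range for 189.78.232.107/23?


Network: 189.78.232.0
Broadcast: 189.78.233.255
First usable = network + 1
Last usable = broadcast - 1
Range: 189.78.232.1 to 189.78.233.254


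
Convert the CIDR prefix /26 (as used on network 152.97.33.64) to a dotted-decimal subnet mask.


/26 means 26 network bits, 6 host bits
Binary: 11111111111111111111111111000000
Mask: 255.255.255.192


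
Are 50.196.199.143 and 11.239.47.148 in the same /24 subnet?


Mask: 255.255.255.0
50.196.199.143 AND mask = 50.196.199.0
11.239.47.148 AND mask = 11.239.47.0
No, different subnets (50.196.199.0 vs 11.239.47.0)


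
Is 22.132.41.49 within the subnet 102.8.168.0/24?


Subnet network: 102.8.168.0
Test IP AND mask: 22.132.41.0
No, 22.132.41.49 is not in 102.8.168.0/24


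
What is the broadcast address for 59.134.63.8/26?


Network: 59.134.63.0/26
Host bits = 6
Set all host bits to 1:
Broadcast: 59.134.63.63


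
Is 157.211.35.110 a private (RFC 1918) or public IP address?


RFC 1918 private ranges:
  10.0.0.0/8 (10.0.0.0 - 10.255.255.255)
  172.16.0.0/12 (172.16.0.0 - 172.31.255.255)
  192.168.0.0/16 (192.168.0.0 - 192.168.255.255)
Public (not in any RFC 1918 range)


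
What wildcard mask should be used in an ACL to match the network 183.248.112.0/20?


Subnet mask: 255.255.240.0
Wildcard = 255.255.255.255 - subnet mask
255 - 255 = 0
255 - 255 = 0
255 - 240 = 15
255 - 0 = 255
Wildcard: 0.0.15.255


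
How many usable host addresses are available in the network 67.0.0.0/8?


Host bits = 32 - 8 = 24
Total addresses = 2^24 = 16777216
Usable = total - 2 (network and broadcast)
Usable hosts: 16777214


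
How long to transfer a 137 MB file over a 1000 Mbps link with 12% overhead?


Effective throughput = 1000 * (1 - 12/100) = 880 Mbps
File size in Mb = 137 * 8 = 1096 Mb
Time = 1096 / 880
Time = 1.2455 seconds


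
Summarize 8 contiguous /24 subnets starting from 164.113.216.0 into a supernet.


Original prefix: /24
Number of subnets: 8 = 2^3
New prefix = 24 - 3 = 21
Supernet: 164.113.216.0/21


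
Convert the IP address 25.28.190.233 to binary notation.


25 = 00011001
28 = 00011100
190 = 10111110
233 = 11101001
Binary: 00011001.00011100.10111110.11101001


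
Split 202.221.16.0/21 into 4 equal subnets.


New prefix = 21 + 2 = 23
Each subnet has 512 addresses
  202.221.16.0/23
  202.221.18.0/23
  202.221.20.0/23
  202.221.22.0/23
Subnets: 202.221.16.0/23, 202.221.18.0/23, 202.221.20.0/23, 202.221.22.0/23


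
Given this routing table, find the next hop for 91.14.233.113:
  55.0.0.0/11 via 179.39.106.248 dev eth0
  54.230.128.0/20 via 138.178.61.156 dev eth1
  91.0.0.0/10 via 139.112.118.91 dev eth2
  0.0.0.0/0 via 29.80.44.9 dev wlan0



Longest prefix match for 91.14.233.113:
  /11 55.0.0.0: no
  /20 54.230.128.0: no
  /10 91.0.0.0: MATCH
  /0 0.0.0.0: MATCH
Selected: next-hop 139.112.118.91 via eth2 (matched /10)


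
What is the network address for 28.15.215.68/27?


IP:   00011100.00001111.11010111.01000100
Mask: 11111111.11111111.11111111.11100000
AND operation:
Net:  00011100.00001111.11010111.01000000
Network: 28.15.215.64/27


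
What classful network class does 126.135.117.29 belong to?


First octet: 126
Binary: 01111110
0xxxxxxx -> Class A (1-126)
Class A, default mask 255.0.0.0 (/8)


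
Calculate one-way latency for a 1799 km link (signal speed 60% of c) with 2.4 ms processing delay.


Speed = 0.6 * 3e5 km/s = 180000 km/s
Propagation delay = 1799 / 180000 = 0.01 s = 9.9944 ms
Processing delay = 2.4 ms
Total one-way latency = 12.3944 ms


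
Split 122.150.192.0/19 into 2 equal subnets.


New prefix = 19 + 1 = 20
Each subnet has 4096 addresses
  122.150.192.0/20
  122.150.208.0/20
Subnets: 122.150.192.0/20, 122.150.208.0/20


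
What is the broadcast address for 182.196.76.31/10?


Network: 182.192.0.0/10
Host bits = 22
Set all host bits to 1:
Broadcast: 182.255.255.255


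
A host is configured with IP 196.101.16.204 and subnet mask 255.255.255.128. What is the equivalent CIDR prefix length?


Binary: 11111111.11111111.11111111.10000000
Count leading 1s
Prefix: /25


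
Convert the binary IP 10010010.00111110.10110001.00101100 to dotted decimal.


10010010 = 146
00111110 = 62
10110001 = 177
00101100 = 44
IP: 146.62.177.44


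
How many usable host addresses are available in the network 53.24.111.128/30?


Host bits = 32 - 30 = 2
Total addresses = 2^2 = 4
Usable = total - 2 (network and broadcast)
Usable hosts: 2


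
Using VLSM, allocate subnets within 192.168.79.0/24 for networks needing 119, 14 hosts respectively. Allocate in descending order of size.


119 hosts -> /25 (126 usable): 192.168.79.0/25
14 hosts -> /28 (14 usable): 192.168.79.128/28
Allocation: 192.168.79.0/25 (119 hosts, 126 usable); 192.168.79.128/28 (14 hosts, 14 usable)


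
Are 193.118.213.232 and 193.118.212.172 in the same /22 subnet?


Mask: 255.255.252.0
193.118.213.232 AND mask = 193.118.212.0
193.118.212.172 AND mask = 193.118.212.0
Yes, same subnet (193.118.212.0)


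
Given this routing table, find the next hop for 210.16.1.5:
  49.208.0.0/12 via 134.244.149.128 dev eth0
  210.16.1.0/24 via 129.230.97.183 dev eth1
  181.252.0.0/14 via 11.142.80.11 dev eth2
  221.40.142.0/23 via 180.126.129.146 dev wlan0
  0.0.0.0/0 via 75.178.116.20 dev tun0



Longest prefix match for 210.16.1.5:
  /12 49.208.0.0: no
  /24 210.16.1.0: MATCH
  /14 181.252.0.0: no
  /23 221.40.142.0: no
  /0 0.0.0.0: MATCH
Selected: next-hop 129.230.97.183 via eth1 (matched /24)


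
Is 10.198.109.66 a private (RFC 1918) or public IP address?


RFC 1918 private ranges:
  10.0.0.0/8 (10.0.0.0 - 10.255.255.255)
  172.16.0.0/12 (172.16.0.0 - 172.31.255.255)
  192.168.0.0/16 (192.168.0.0 - 192.168.255.255)
Private (in 10.0.0.0/8)


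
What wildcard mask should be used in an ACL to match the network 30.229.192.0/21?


Subnet mask: 255.255.248.0
Wildcard = 255.255.255.255 - subnet mask
255 - 255 = 0
255 - 255 = 0
255 - 248 = 7
255 - 0 = 255
Wildcard: 0.0.7.255


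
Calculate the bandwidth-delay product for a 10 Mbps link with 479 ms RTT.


BDP = bandwidth * RTT
= 10 Mbps * 479 ms
= 10 * 1e6 * 479 / 1000 bits
= 4790000 bits
= 598750 bytes
= 584.7168 KB
BDP = 4790000 bits (598750 bytes)


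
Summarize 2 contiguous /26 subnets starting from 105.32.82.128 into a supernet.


Original prefix: /26
Number of subnets: 2 = 2^1
New prefix = 26 - 1 = 25
Supernet: 105.32.82.128/25


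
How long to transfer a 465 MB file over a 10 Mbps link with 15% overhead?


Effective throughput = 10 * (1 - 15/100) = 8.5 Mbps
File size in Mb = 465 * 8 = 3720 Mb
Time = 3720 / 8.5
Time = 437.6471 seconds


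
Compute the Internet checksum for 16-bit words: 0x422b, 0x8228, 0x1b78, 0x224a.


Sum all words (with carry folding):
+ 0x422b = 0x422b
+ 0x8228 = 0xc453
+ 0x1b78 = 0xdfcb
+ 0x224a = 0x0216
One's complement: ~0x0216
Checksum = 0xfde9


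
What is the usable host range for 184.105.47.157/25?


Network: 184.105.47.128
Broadcast: 184.105.47.255
First usable = network + 1
Last usable = broadcast - 1
Range: 184.105.47.129 to 184.105.47.254


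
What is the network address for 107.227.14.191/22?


IP:   01101011.11100011.00001110.10111111
Mask: 11111111.11111111.11111100.00000000
AND operation:
Net:  01101011.11100011.00001100.00000000
Network: 107.227.12.0/22


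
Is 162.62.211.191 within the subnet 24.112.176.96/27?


Subnet network: 24.112.176.96
Test IP AND mask: 162.62.211.160
No, 162.62.211.191 is not in 24.112.176.96/27


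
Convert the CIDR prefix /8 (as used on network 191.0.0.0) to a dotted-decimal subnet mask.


/8 means 8 network bits, 24 host bits
Binary: 11111111000000000000000000000000
Mask: 255.0.0.0


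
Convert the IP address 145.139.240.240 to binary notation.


145 = 10010001
139 = 10001011
240 = 11110000
240 = 11110000
Binary: 10010001.10001011.11110000.11110000


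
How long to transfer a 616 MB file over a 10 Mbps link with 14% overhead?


Effective throughput = 10 * (1 - 14/100) = 8.6 Mbps
File size in Mb = 616 * 8 = 4928 Mb
Time = 4928 / 8.6
Time = 573.0233 seconds


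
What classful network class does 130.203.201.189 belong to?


First octet: 130
Binary: 10000010
10xxxxxx -> Class B (128-191)
Class B, default mask 255.255.0.0 (/16)


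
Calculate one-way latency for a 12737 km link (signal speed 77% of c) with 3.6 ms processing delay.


Speed = 0.77 * 3e5 km/s = 231000 km/s
Propagation delay = 12737 / 231000 = 0.0551 s = 55.1385 ms
Processing delay = 3.6 ms
Total one-way latency = 58.7385 ms


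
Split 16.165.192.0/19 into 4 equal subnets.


New prefix = 19 + 2 = 21
Each subnet has 2048 addresses
  16.165.192.0/21
  16.165.200.0/21
  16.165.208.0/21
  16.165.216.0/21
Subnets: 16.165.192.0/21, 16.165.200.0/21, 16.165.208.0/21, 16.165.216.0/21


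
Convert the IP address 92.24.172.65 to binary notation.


92 = 01011100
24 = 00011000
172 = 10101100
65 = 01000001
Binary: 01011100.00011000.10101100.01000001


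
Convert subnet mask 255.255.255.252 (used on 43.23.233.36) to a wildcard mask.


Subnet mask: 255.255.255.252
Wildcard = 255.255.255.255 - subnet mask
255 - 255 = 0
255 - 255 = 0
255 - 255 = 0
255 - 252 = 3
Wildcard: 0.0.0.3


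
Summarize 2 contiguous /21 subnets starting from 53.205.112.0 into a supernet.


Original prefix: /21
Number of subnets: 2 = 2^1
New prefix = 21 - 1 = 20
Supernet: 53.205.112.0/20


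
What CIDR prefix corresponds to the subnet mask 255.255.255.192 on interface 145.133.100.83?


Binary: 11111111.11111111.11111111.11000000
Count leading 1s
Prefix: /26


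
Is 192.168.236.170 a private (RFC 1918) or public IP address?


RFC 1918 private ranges:
  10.0.0.0/8 (10.0.0.0 - 10.255.255.255)
  172.16.0.0/12 (172.16.0.0 - 172.31.255.255)
  192.168.0.0/16 (192.168.0.0 - 192.168.255.255)
Private (in 192.168.0.0/16)


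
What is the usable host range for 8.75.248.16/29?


Network: 8.75.248.16
Broadcast: 8.75.248.23
First usable = network + 1
Last usable = broadcast - 1
Range: 8.75.248.17 to 8.75.248.22


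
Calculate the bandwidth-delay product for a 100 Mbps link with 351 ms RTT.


BDP = bandwidth * RTT
= 100 Mbps * 351 ms
= 100 * 1e6 * 351 / 1000 bits
= 35100000 bits
= 4387500 bytes
= 4284.668 KB
BDP = 35100000 bits (4387500 bytes)


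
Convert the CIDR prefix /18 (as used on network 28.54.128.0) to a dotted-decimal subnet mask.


/18 means 18 network bits, 14 host bits
Binary: 11111111111111111100000000000000
Mask: 255.255.192.0


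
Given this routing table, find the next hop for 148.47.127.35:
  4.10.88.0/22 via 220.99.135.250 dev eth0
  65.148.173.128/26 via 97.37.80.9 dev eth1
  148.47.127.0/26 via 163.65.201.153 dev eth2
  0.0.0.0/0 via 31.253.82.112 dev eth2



Longest prefix match for 148.47.127.35:
  /22 4.10.88.0: no
  /26 65.148.173.128: no
  /26 148.47.127.0: MATCH
  /0 0.0.0.0: MATCH
Selected: next-hop 163.65.201.153 via eth2 (matched /26)


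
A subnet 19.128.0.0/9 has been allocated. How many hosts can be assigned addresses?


Host bits = 32 - 9 = 23
Total addresses = 2^23 = 8388608
Usable = total - 2 (network and broadcast)
Usable hosts: 8388606


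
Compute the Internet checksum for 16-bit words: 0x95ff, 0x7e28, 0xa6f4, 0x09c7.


Sum all words (with carry folding):
+ 0x95ff = 0x95ff
+ 0x7e28 = 0x1428
+ 0xa6f4 = 0xbb1c
+ 0x09c7 = 0xc4e3
One's complement: ~0xc4e3
Checksum = 0x3b1c


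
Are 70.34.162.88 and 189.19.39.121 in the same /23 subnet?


Mask: 255.255.254.0
70.34.162.88 AND mask = 70.34.162.0
189.19.39.121 AND mask = 189.19.38.0
No, different subnets (70.34.162.0 vs 189.19.38.0)


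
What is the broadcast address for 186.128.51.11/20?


Network: 186.128.48.0/20
Host bits = 12
Set all host bits to 1:
Broadcast: 186.128.63.255


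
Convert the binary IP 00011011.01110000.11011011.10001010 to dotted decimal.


00011011 = 27
01110000 = 112
11011011 = 219
10001010 = 138
IP: 27.112.219.138


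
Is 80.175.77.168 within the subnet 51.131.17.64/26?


Subnet network: 51.131.17.64
Test IP AND mask: 80.175.77.128
No, 80.175.77.168 is not in 51.131.17.64/26


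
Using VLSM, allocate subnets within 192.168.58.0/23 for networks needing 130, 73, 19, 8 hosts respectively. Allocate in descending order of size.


130 hosts -> /24 (254 usable): 192.168.58.0/24
73 hosts -> /25 (126 usable): 192.168.59.0/25
19 hosts -> /27 (30 usable): 192.168.59.128/27
8 hosts -> /28 (14 usable): 192.168.59.160/28
Allocation: 192.168.58.0/24 (130 hosts, 254 usable); 192.168.59.0/25 (73 hosts, 126 usable); 192.168.59.128/27 (19 hosts, 30 usable); 192.168.59.160/28 (8 hosts, 14 usable)


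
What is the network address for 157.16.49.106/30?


IP:   10011101.00010000.00110001.01101010
Mask: 11111111.11111111.11111111.11111100
AND operation:
Net:  10011101.00010000.00110001.01101000
Network: 157.16.49.104/30


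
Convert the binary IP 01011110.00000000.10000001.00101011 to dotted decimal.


01011110 = 94
00000000 = 0
10000001 = 129
00101011 = 43
IP: 94.0.129.43


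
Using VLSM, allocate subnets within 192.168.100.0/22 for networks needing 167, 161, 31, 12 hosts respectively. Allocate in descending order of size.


167 hosts -> /24 (254 usable): 192.168.100.0/24
161 hosts -> /24 (254 usable): 192.168.101.0/24
31 hosts -> /26 (62 usable): 192.168.102.0/26
12 hosts -> /28 (14 usable): 192.168.102.64/28
Allocation: 192.168.100.0/24 (167 hosts, 254 usable); 192.168.101.0/24 (161 hosts, 254 usable); 192.168.102.0/26 (31 hosts, 62 usable); 192.168.102.64/28 (12 hosts, 14 usable)


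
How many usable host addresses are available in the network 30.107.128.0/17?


Host bits = 32 - 17 = 15
Total addresses = 2^15 = 32768
Usable = total - 2 (network and broadcast)
Usable hosts: 32766


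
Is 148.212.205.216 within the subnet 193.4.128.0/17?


Subnet network: 193.4.128.0
Test IP AND mask: 148.212.128.0
No, 148.212.205.216 is not in 193.4.128.0/17


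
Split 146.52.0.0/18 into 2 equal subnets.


New prefix = 18 + 1 = 19
Each subnet has 8192 addresses
  146.52.0.0/19
  146.52.32.0/19
Subnets: 146.52.0.0/19, 146.52.32.0/19


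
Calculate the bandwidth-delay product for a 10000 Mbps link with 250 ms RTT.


BDP = bandwidth * RTT
= 10000 Mbps * 250 ms
= 10000 * 1e6 * 250 / 1000 bits
= 2500000000 bits
= 312500000 bytes
= 305175.7812 KB
BDP = 2500000000 bits (312500000 bytes)


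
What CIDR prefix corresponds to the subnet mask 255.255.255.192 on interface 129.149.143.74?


Binary: 11111111.11111111.11111111.11000000
Count leading 1s
Prefix: /26


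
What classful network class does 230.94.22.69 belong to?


First octet: 230
Binary: 11100110
1110xxxx -> Class D (224-239)
Class D (multicast), default mask N/A


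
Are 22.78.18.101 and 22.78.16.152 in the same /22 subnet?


Mask: 255.255.252.0
22.78.18.101 AND mask = 22.78.16.0
22.78.16.152 AND mask = 22.78.16.0
Yes, same subnet (22.78.16.0)


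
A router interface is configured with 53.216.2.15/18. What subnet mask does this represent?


/18 means 18 network bits, 14 host bits
Binary: 11111111111111111100000000000000
Mask: 255.255.192.0


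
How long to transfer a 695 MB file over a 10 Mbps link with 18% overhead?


Effective throughput = 10 * (1 - 18/100) = 8.2 Mbps
File size in Mb = 695 * 8 = 5560 Mb
Time = 5560 / 8.2
Time = 678.0488 seconds


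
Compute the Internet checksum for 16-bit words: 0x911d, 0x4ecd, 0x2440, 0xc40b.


Sum all words (with carry folding):
+ 0x911d = 0x911d
+ 0x4ecd = 0xdfea
+ 0x2440 = 0x042b
+ 0xc40b = 0xc836
One's complement: ~0xc836
Checksum = 0x37c9


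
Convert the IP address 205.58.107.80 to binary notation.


205 = 11001101
58 = 00111010
107 = 01101011
80 = 01010000
Binary: 11001101.00111010.01101011.01010000


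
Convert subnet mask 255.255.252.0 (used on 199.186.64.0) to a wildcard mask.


Subnet mask: 255.255.252.0
Wildcard = 255.255.255.255 - subnet mask
255 - 255 = 0
255 - 255 = 0
255 - 252 = 3
255 - 0 = 255
Wildcard: 0.0.3.255


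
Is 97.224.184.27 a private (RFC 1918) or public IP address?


RFC 1918 private ranges:
  10.0.0.0/8 (10.0.0.0 - 10.255.255.255)
  172.16.0.0/12 (172.16.0.0 - 172.31.255.255)
  192.168.0.0/16 (192.168.0.0 - 192.168.255.255)
Public (not in any RFC 1918 range)


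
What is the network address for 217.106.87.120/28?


IP:   11011001.01101010.01010111.01111000
Mask: 11111111.11111111.11111111.11110000
AND operation:
Net:  11011001.01101010.01010111.01110000
Network: 217.106.87.112/28


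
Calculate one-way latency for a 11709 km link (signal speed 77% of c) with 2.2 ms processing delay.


Speed = 0.77 * 3e5 km/s = 231000 km/s
Propagation delay = 11709 / 231000 = 0.0507 s = 50.6883 ms
Processing delay = 2.2 ms
Total one-way latency = 52.8883 ms


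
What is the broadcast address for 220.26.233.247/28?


Network: 220.26.233.240/28
Host bits = 4
Set all host bits to 1:
Broadcast: 220.26.233.255


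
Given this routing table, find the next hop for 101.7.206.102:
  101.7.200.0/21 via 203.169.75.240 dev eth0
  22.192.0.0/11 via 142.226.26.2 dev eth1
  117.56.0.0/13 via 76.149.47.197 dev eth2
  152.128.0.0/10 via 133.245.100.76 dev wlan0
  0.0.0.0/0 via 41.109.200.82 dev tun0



Longest prefix match for 101.7.206.102:
  /21 101.7.200.0: MATCH
  /11 22.192.0.0: no
  /13 117.56.0.0: no
  /10 152.128.0.0: no
  /0 0.0.0.0: MATCH
Selected: next-hop 203.169.75.240 via eth0 (matched /21)


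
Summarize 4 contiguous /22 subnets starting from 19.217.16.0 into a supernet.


Original prefix: /22
Number of subnets: 4 = 2^2
New prefix = 22 - 2 = 20
Supernet: 19.217.16.0/20


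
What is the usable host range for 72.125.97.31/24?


Network: 72.125.97.0
Broadcast: 72.125.97.255
First usable = network + 1
Last usable = broadcast - 1
Range: 72.125.97.1 to 72.125.97.254


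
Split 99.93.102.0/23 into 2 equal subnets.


New prefix = 23 + 1 = 24
Each subnet has 256 addresses
  99.93.102.0/24
  99.93.103.0/24
Subnets: 99.93.102.0/24, 99.93.103.0/24


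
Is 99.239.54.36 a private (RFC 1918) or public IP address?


RFC 1918 private ranges:
  10.0.0.0/8 (10.0.0.0 - 10.255.255.255)
  172.16.0.0/12 (172.16.0.0 - 172.31.255.255)
  192.168.0.0/16 (192.168.0.0 - 192.168.255.255)
Public (not in any RFC 1918 range)


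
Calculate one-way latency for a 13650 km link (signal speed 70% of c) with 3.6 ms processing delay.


Speed = 0.7 * 3e5 km/s = 210000 km/s
Propagation delay = 13650 / 210000 = 0.065 s = 65 ms
Processing delay = 3.6 ms
Total one-way latency = 68.6 ms


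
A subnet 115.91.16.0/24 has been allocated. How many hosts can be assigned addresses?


Host bits = 32 - 24 = 8
Total addresses = 2^8 = 256
Usable = total - 2 (network and broadcast)
Usable hosts: 254


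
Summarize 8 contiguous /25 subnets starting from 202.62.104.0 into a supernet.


Original prefix: /25
Number of subnets: 8 = 2^3
New prefix = 25 - 3 = 22
Supernet: 202.62.104.0/22


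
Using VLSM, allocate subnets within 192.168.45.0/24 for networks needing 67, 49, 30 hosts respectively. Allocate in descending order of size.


67 hosts -> /25 (126 usable): 192.168.45.0/25
49 hosts -> /26 (62 usable): 192.168.45.128/26
30 hosts -> /27 (30 usable): 192.168.45.192/27
Allocation: 192.168.45.0/25 (67 hosts, 126 usable); 192.168.45.128/26 (49 hosts, 62 usable); 192.168.45.192/27 (30 hosts, 30 usable)


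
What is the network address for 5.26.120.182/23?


IP:   00000101.00011010.01111000.10110110
Mask: 11111111.11111111.11111110.00000000
AND operation:
Net:  00000101.00011010.01111000.00000000
Network: 5.26.120.0/23


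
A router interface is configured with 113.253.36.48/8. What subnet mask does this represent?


/8 means 8 network bits, 24 host bits
Binary: 11111111000000000000000000000000
Mask: 255.0.0.0


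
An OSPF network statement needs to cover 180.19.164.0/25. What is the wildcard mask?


Subnet mask: 255.255.255.128
Wildcard = 255.255.255.255 - subnet mask
255 - 255 = 0
255 - 255 = 0
255 - 255 = 0
255 - 128 = 127
Wildcard: 0.0.0.127


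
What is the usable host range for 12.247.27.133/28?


Network: 12.247.27.128
Broadcast: 12.247.27.143
First usable = network + 1
Last usable = broadcast - 1
Range: 12.247.27.129 to 12.247.27.142


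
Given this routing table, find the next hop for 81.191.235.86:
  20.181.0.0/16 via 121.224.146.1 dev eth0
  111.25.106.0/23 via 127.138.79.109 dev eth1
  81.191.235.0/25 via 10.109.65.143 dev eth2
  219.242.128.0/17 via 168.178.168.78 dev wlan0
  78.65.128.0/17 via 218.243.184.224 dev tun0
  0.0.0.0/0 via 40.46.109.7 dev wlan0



Longest prefix match for 81.191.235.86:
  /16 20.181.0.0: no
  /23 111.25.106.0: no
  /25 81.191.235.0: MATCH
  /17 219.242.128.0: no
  /17 78.65.128.0: no
  /0 0.0.0.0: MATCH
Selected: next-hop 10.109.65.143 via eth2 (matched /25)


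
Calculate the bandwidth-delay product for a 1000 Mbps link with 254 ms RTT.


BDP = bandwidth * RTT
= 1000 Mbps * 254 ms
= 1000 * 1e6 * 254 / 1000 bits
= 254000000 bits
= 31750000 bytes
= 31005.8594 KB
BDP = 254000000 bits (31750000 bytes)


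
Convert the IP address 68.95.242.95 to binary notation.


68 = 01000100
95 = 01011111
242 = 11110010
95 = 01011111
Binary: 01000100.01011111.11110010.01011111


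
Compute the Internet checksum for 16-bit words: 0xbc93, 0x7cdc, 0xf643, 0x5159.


Sum all words (with carry folding):
+ 0xbc93 = 0xbc93
+ 0x7cdc = 0x3970
+ 0xf643 = 0x2fb4
+ 0x5159 = 0x810d
One's complement: ~0x810d
Checksum = 0x7ef2


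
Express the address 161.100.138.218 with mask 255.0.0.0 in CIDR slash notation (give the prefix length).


Binary: 11111111.00000000.00000000.00000000
Count leading 1s
Prefix: /8


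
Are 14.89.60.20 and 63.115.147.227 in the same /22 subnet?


Mask: 255.255.252.0
14.89.60.20 AND mask = 14.89.60.0
63.115.147.227 AND mask = 63.115.144.0
No, different subnets (14.89.60.0 vs 63.115.144.0)


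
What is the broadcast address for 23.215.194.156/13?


Network: 23.208.0.0/13
Host bits = 19
Set all host bits to 1:
Broadcast: 23.215.255.255


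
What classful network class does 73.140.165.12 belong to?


First octet: 73
Binary: 01001001
0xxxxxxx -> Class A (1-126)
Class A, default mask 255.0.0.0 (/8)


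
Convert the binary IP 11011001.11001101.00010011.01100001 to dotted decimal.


11011001 = 217
11001101 = 205
00010011 = 19
01100001 = 97
IP: 217.205.19.97


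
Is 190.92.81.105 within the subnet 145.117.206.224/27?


Subnet network: 145.117.206.224
Test IP AND mask: 190.92.81.96
No, 190.92.81.105 is not in 145.117.206.224/27


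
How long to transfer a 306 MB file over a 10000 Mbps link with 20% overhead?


Effective throughput = 10000 * (1 - 20/100) = 8000 Mbps
File size in Mb = 306 * 8 = 2448 Mb
Time = 2448 / 8000
Time = 0.306 seconds


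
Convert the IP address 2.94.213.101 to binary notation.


2 = 00000010
94 = 01011110
213 = 11010101
101 = 01100101
Binary: 00000010.01011110.11010101.01100101


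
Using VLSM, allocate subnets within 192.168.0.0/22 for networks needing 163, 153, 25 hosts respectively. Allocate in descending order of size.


163 hosts -> /24 (254 usable): 192.168.0.0/24
153 hosts -> /24 (254 usable): 192.168.1.0/24
25 hosts -> /27 (30 usable): 192.168.2.0/27
Allocation: 192.168.0.0/24 (163 hosts, 254 usable); 192.168.1.0/24 (153 hosts, 254 usable); 192.168.2.0/27 (25 hosts, 30 usable)


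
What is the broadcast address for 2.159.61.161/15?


Network: 2.158.0.0/15
Host bits = 17
Set all host bits to 1:
Broadcast: 2.159.255.255


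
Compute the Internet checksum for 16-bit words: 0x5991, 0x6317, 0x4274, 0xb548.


Sum all words (with carry folding):
+ 0x5991 = 0x5991
+ 0x6317 = 0xbca8
+ 0x4274 = 0xff1c
+ 0xb548 = 0xb465
One's complement: ~0xb465
Checksum = 0x4b9a


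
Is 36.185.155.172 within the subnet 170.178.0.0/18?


Subnet network: 170.178.0.0
Test IP AND mask: 36.185.128.0
No, 36.185.155.172 is not in 170.178.0.0/18


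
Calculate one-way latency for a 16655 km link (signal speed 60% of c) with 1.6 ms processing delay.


Speed = 0.6 * 3e5 km/s = 180000 km/s
Propagation delay = 16655 / 180000 = 0.0925 s = 92.5278 ms
Processing delay = 1.6 ms
Total one-way latency = 94.1278 ms


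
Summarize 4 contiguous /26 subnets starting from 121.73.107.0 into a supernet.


Original prefix: /26
Number of subnets: 4 = 2^2
New prefix = 26 - 2 = 24
Supernet: 121.73.107.0/24


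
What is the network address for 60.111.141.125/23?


IP:   00111100.01101111.10001101.01111101
Mask: 11111111.11111111.11111110.00000000
AND operation:
Net:  00111100.01101111.10001100.00000000
Network: 60.111.140.0/23


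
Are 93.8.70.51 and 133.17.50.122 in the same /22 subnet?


Mask: 255.255.252.0
93.8.70.51 AND mask = 93.8.68.0
133.17.50.122 AND mask = 133.17.48.0
No, different subnets (93.8.68.0 vs 133.17.48.0)


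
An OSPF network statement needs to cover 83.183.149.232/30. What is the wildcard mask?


Subnet mask: 255.255.255.252
Wildcard = 255.255.255.255 - subnet mask
255 - 255 = 0
255 - 255 = 0
255 - 255 = 0
255 - 252 = 3
Wildcard: 0.0.0.3


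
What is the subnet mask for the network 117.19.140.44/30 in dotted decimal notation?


/30 means 30 network bits, 2 host bits
Binary: 11111111111111111111111111111100
Mask: 255.255.255.252


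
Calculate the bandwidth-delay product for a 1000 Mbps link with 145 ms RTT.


BDP = bandwidth * RTT
= 1000 Mbps * 145 ms
= 1000 * 1e6 * 145 / 1000 bits
= 145000000 bits
= 18125000 bytes
= 17700.1953 KB
BDP = 145000000 bits (18125000 bytes)


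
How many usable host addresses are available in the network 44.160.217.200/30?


Host bits = 32 - 30 = 2
Total addresses = 2^2 = 4
Usable = total - 2 (network and broadcast)
Usable hosts: 2


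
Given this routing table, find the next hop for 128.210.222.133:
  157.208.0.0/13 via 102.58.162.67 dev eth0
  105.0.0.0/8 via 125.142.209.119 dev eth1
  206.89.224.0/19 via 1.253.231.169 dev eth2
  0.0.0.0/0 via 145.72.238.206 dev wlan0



Longest prefix match for 128.210.222.133:
  /13 157.208.0.0: no
  /8 105.0.0.0: no
  /19 206.89.224.0: no
  /0 0.0.0.0: MATCH
Selected: next-hop 145.72.238.206 via wlan0 (matched /0)


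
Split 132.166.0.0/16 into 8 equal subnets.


New prefix = 16 + 3 = 19
Each subnet has 8192 addresses
  132.166.0.0/19
  132.166.32.0/19
  132.166.64.0/19
  132.166.96.0/19
  132.166.128.0/19
  132.166.160.0/19
  132.166.192.0/19
  132.166.224.0/19
Subnets: 132.166.0.0/19, 132.166.32.0/19, 132.166.64.0/19, 132.166.96.0/19, 132.166.128.0/19, 132.166.160.0/19, 132.166.192.0/19, 132.166.224.0/19


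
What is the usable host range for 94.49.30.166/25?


Network: 94.49.30.128
Broadcast: 94.49.30.255
First usable = network + 1
Last usable = broadcast - 1
Range: 94.49.30.129 to 94.49.30.254


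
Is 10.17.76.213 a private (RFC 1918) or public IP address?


RFC 1918 private ranges:
  10.0.0.0/8 (10.0.0.0 - 10.255.255.255)
  172.16.0.0/12 (172.16.0.0 - 172.31.255.255)
  192.168.0.0/16 (192.168.0.0 - 192.168.255.255)
Private (in 10.0.0.0/8)


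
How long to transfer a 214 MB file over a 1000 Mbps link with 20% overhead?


Effective throughput = 1000 * (1 - 20/100) = 800 Mbps
File size in Mb = 214 * 8 = 1712 Mb
Time = 1712 / 800
Time = 2.14 seconds


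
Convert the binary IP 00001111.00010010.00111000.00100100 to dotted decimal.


00001111 = 15
00010010 = 18
00111000 = 56
00100100 = 36
IP: 15.18.56.36


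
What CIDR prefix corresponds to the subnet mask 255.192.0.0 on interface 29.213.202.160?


Binary: 11111111.11000000.00000000.00000000
Count leading 1s
Prefix: /10


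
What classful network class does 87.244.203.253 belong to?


First octet: 87
Binary: 01010111
0xxxxxxx -> Class A (1-126)
Class A, default mask 255.0.0.0 (/8)


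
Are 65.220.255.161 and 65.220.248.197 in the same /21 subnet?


Mask: 255.255.248.0
65.220.255.161 AND mask = 65.220.248.0
65.220.248.197 AND mask = 65.220.248.0
Yes, same subnet (65.220.248.0)


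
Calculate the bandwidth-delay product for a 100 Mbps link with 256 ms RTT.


BDP = bandwidth * RTT
= 100 Mbps * 256 ms
= 100 * 1e6 * 256 / 1000 bits
= 25600000 bits
= 3200000 bytes
= 3125 KB
BDP = 25600000 bits (3200000 bytes)


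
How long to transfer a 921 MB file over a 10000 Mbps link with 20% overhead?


Effective throughput = 10000 * (1 - 20/100) = 8000 Mbps
File size in Mb = 921 * 8 = 7368 Mb
Time = 7368 / 8000
Time = 0.921 seconds


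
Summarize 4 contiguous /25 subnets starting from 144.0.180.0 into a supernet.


Original prefix: /25
Number of subnets: 4 = 2^2
New prefix = 25 - 2 = 23
Supernet: 144.0.180.0/23


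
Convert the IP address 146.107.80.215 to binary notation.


146 = 10010010
107 = 01101011
80 = 01010000
215 = 11010111
Binary: 10010010.01101011.01010000.11010111


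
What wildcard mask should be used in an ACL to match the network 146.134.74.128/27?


Subnet mask: 255.255.255.224
Wildcard = 255.255.255.255 - subnet mask
255 - 255 = 0
255 - 255 = 0
255 - 255 = 0
255 - 224 = 31
Wildcard: 0.0.0.31


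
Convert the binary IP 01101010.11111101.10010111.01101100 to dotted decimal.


01101010 = 106
11111101 = 253
10010111 = 151
01101100 = 108
IP: 106.253.151.108


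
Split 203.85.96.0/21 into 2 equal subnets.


New prefix = 21 + 1 = 22
Each subnet has 1024 addresses
  203.85.96.0/22
  203.85.100.0/22
Subnets: 203.85.96.0/22, 203.85.100.0/22


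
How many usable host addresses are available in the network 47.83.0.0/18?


Host bits = 32 - 18 = 14
Total addresses = 2^14 = 16384
Usable = total - 2 (network and broadcast)
Usable hosts: 16382


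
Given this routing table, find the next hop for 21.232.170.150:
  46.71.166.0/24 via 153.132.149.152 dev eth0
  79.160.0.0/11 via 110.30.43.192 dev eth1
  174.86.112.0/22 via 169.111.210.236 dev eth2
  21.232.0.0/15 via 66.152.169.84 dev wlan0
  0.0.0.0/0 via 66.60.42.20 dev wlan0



Longest prefix match for 21.232.170.150:
  /24 46.71.166.0: no
  /11 79.160.0.0: no
  /22 174.86.112.0: no
  /15 21.232.0.0: MATCH
  /0 0.0.0.0: MATCH
Selected: next-hop 66.152.169.84 via wlan0 (matched /15)


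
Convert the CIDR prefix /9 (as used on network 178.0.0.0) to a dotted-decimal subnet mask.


/9 means 9 network bits, 23 host bits
Binary: 11111111100000000000000000000000
Mask: 255.128.0.0


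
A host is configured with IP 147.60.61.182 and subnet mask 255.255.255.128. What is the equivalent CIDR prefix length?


Binary: 11111111.11111111.11111111.10000000
Count leading 1s
Prefix: /25


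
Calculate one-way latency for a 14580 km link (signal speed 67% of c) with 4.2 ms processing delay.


Speed = 0.67 * 3e5 km/s = 201000 km/s
Propagation delay = 14580 / 201000 = 0.0725 s = 72.5373 ms
Processing delay = 4.2 ms
Total one-way latency = 76.7373 ms


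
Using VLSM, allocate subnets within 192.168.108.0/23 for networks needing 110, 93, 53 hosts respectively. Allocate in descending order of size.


110 hosts -> /25 (126 usable): 192.168.108.0/25
93 hosts -> /25 (126 usable): 192.168.108.128/25
53 hosts -> /26 (62 usable): 192.168.109.0/26
Allocation: 192.168.108.0/25 (110 hosts, 126 usable); 192.168.108.128/25 (93 hosts, 126 usable); 192.168.109.0/26 (53 hosts, 62 usable)


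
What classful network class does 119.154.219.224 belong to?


First octet: 119
Binary: 01110111
0xxxxxxx -> Class A (1-126)
Class A, default mask 255.0.0.0 (/8)


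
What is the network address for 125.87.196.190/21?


IP:   01111101.01010111.11000100.10111110
Mask: 11111111.11111111.11111000.00000000
AND operation:
Net:  01111101.01010111.11000000.00000000
Network: 125.87.192.0/21


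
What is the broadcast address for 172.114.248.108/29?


Network: 172.114.248.104/29
Host bits = 3
Set all host bits to 1:
Broadcast: 172.114.248.111


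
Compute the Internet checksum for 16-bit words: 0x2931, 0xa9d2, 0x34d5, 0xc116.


Sum all words (with carry folding):
+ 0x2931 = 0x2931
+ 0xa9d2 = 0xd303
+ 0x34d5 = 0x07d9
+ 0xc116 = 0xc8ef
One's complement: ~0xc8ef
Checksum = 0x3710


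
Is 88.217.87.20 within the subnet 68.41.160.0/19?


Subnet network: 68.41.160.0
Test IP AND mask: 88.217.64.0
No, 88.217.87.20 is not in 68.41.160.0/19


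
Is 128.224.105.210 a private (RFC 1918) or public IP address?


RFC 1918 private ranges:
  10.0.0.0/8 (10.0.0.0 - 10.255.255.255)
  172.16.0.0/12 (172.16.0.0 - 172.31.255.255)
  192.168.0.0/16 (192.168.0.0 - 192.168.255.255)
Public (not in any RFC 1918 range)


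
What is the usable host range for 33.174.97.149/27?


Network: 33.174.97.128
Broadcast: 33.174.97.159
First usable = network + 1
Last usable = broadcast - 1
Range: 33.174.97.129 to 33.174.97.158


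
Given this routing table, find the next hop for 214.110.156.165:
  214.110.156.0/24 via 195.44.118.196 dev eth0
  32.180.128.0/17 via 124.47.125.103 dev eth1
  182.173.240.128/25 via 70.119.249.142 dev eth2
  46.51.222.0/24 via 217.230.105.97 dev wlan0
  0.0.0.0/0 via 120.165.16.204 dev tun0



Longest prefix match for 214.110.156.165:
  /24 214.110.156.0: MATCH
  /17 32.180.128.0: no
  /25 182.173.240.128: no
  /24 46.51.222.0: no
  /0 0.0.0.0: MATCH
Selected: next-hop 195.44.118.196 via eth0 (matched /24)


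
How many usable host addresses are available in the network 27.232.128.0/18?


Host bits = 32 - 18 = 14
Total addresses = 2^14 = 16384
Usable = total - 2 (network and broadcast)
Usable hosts: 16382


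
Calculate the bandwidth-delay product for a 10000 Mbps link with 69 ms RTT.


BDP = bandwidth * RTT
= 10000 Mbps * 69 ms
= 10000 * 1e6 * 69 / 1000 bits
= 690000000 bits
= 86250000 bytes
= 84228.5156 KB
BDP = 690000000 bits (86250000 bytes)


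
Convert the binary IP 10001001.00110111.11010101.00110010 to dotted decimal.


10001001 = 137
00110111 = 55
11010101 = 213
00110010 = 50
IP: 137.55.213.50


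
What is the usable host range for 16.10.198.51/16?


Network: 16.10.0.0
Broadcast: 16.10.255.255
First usable = network + 1
Last usable = broadcast - 1
Range: 16.10.0.1 to 16.10.255.254


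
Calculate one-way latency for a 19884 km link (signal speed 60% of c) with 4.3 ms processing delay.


Speed = 0.6 * 3e5 km/s = 180000 km/s
Propagation delay = 19884 / 180000 = 0.1105 s = 110.4667 ms
Processing delay = 4.3 ms
Total one-way latency = 114.7667 ms


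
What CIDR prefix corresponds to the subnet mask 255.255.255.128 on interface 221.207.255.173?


Binary: 11111111.11111111.11111111.10000000
Count leading 1s
Prefix: /25


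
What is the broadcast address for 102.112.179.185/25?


Network: 102.112.179.128/25
Host bits = 7
Set all host bits to 1:
Broadcast: 102.112.179.255


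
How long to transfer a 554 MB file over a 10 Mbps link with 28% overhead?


Effective throughput = 10 * (1 - 28/100) = 7.2 Mbps
File size in Mb = 554 * 8 = 4432 Mb
Time = 4432 / 7.2
Time = 615.5556 seconds


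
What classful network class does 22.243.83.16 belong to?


First octet: 22
Binary: 00010110
0xxxxxxx -> Class A (1-126)
Class A, default mask 255.0.0.0 (/8)


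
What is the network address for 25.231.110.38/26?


IP:   00011001.11100111.01101110.00100110
Mask: 11111111.11111111.11111111.11000000
AND operation:
Net:  00011001.11100111.01101110.00000000
Network: 25.231.110.0/26


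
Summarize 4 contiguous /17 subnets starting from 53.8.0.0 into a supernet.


Original prefix: /17
Number of subnets: 4 = 2^2
New prefix = 17 - 2 = 15
Supernet: 53.8.0.0/15


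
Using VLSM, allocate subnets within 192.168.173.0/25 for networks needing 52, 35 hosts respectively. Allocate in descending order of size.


52 hosts -> /26 (62 usable): 192.168.173.0/26
35 hosts -> /26 (62 usable): 192.168.173.64/26
Allocation: 192.168.173.0/26 (52 hosts, 62 usable); 192.168.173.64/26 (35 hosts, 62 usable)


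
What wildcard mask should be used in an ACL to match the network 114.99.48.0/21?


Subnet mask: 255.255.248.0
Wildcard = 255.255.255.255 - subnet mask
255 - 255 = 0
255 - 255 = 0
255 - 248 = 7
255 - 0 = 255
Wildcard: 0.0.7.255


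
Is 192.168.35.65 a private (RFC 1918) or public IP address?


RFC 1918 private ranges:
  10.0.0.0/8 (10.0.0.0 - 10.255.255.255)
  172.16.0.0/12 (172.16.0.0 - 172.31.255.255)
  192.168.0.0/16 (192.168.0.0 - 192.168.255.255)
Private (in 192.168.0.0/16)


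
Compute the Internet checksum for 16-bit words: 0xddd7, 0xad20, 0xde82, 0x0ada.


Sum all words (with carry folding):
+ 0xddd7 = 0xddd7
+ 0xad20 = 0x8af8
+ 0xde82 = 0x697b
+ 0x0ada = 0x7455
One's complement: ~0x7455
Checksum = 0x8baa


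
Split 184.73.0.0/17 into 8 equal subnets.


New prefix = 17 + 3 = 20
Each subnet has 4096 addresses
  184.73.0.0/20
  184.73.16.0/20
  184.73.32.0/20
  184.73.48.0/20
  184.73.64.0/20
  184.73.80.0/20
  184.73.96.0/20
  184.73.112.0/20
Subnets: 184.73.0.0/20, 184.73.16.0/20, 184.73.32.0/20, 184.73.48.0/20, 184.73.64.0/20, 184.73.80.0/20, 184.73.96.0/20, 184.73.112.0/20


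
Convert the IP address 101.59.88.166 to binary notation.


101 = 01100101
59 = 00111011
88 = 01011000
166 = 10100110
Binary: 01100101.00111011.01011000.10100110


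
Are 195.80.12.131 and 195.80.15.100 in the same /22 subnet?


Mask: 255.255.252.0
195.80.12.131 AND mask = 195.80.12.0
195.80.15.100 AND mask = 195.80.12.0
Yes, same subnet (195.80.12.0)


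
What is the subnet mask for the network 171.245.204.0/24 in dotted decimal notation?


/24 means 24 network bits, 8 host bits
Binary: 11111111111111111111111100000000
Mask: 255.255.255.0


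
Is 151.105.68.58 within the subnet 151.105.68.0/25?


Subnet network: 151.105.68.0
Test IP AND mask: 151.105.68.0
Yes, 151.105.68.58 is in 151.105.68.0/25


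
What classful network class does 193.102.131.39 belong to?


First octet: 193
Binary: 11000001
110xxxxx -> Class C (192-223)
Class C, default mask 255.255.255.0 (/24)


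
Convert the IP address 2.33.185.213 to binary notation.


2 = 00000010
33 = 00100001
185 = 10111001
213 = 11010101
Binary: 00000010.00100001.10111001.11010101


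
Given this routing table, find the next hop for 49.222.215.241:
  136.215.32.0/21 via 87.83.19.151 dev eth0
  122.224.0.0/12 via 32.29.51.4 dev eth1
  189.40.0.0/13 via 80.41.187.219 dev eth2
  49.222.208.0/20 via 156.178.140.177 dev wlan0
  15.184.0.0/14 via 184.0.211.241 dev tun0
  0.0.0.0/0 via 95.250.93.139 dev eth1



Longest prefix match for 49.222.215.241:
  /21 136.215.32.0: no
  /12 122.224.0.0: no
  /13 189.40.0.0: no
  /20 49.222.208.0: MATCH
  /14 15.184.0.0: no
  /0 0.0.0.0: MATCH
Selected: next-hop 156.178.140.177 via wlan0 (matched /20)


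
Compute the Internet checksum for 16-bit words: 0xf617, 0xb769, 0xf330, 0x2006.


Sum all words (with carry folding):
+ 0xf617 = 0xf617
+ 0xb769 = 0xad81
+ 0xf330 = 0xa0b2
+ 0x2006 = 0xc0b8
One's complement: ~0xc0b8
Checksum = 0x3f47


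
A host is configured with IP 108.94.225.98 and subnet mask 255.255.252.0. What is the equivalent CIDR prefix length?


Binary: 11111111.11111111.11111100.00000000
Count leading 1s
Prefix: /22
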